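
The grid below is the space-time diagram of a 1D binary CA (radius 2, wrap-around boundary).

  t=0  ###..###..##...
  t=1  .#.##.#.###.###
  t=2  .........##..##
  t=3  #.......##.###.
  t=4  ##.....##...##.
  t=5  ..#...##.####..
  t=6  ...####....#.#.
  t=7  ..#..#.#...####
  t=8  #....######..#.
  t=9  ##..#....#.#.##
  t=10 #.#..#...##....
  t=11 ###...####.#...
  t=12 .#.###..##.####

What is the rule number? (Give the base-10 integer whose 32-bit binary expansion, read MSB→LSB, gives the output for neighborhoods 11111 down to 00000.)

  ##### -> .   bit 31 = 0  t=8,i=7
  ####. -> #   bit 30 = 1  t=5,i=11
  ###.# -> #   bit 29 = 1  t=1,i=10
  ###.. -> .   bit 28 = 0  t=0,i=2
  ##.## -> .   bit 27 = 0  t=1,i=11
  ##.#. -> .   bit 26 = 0  t=1,i=0
  ##..# -> #   bit 25 = 1  t=0,i=3
  ##... -> #   bit 24 = 1  t=0,i=12
  #.### -> .   bit 23 = 0  t=1,i=8
  #.##. -> .   bit 22 = 0  t=1,i=3
  #.#.# -> .   bit 21 = 0  t=1,i=1
  #.#.. -> #   bit 20 = 1  t=3,i=0
  #..## -> #   bit 19 = 1  t=0,i=4
  #..#. -> .   bit 18 = 0  t=7,i=1
  #...# -> #   bit 17 = 1  t=0,i=13
  #.... -> .   bit 16 = 0  t=2,i=1
  .#### -> .   bit 15 = 0  t=5,i=10
  .###. -> #   bit 14 = 1  t=0,i=1
  .##.# -> .   bit 13 = 0  t=1,i=4
  .##.. -> .   bit 12 = 0  t=0,i=11
  .#.## -> .   bit 11 = 0  t=1,i=2
  .#.#. -> #   bit 10 = 1  t=6,i=12
  .#..# -> .   bit 9 = 0  t=7,i=3
  .#... -> #   bit 8 = 1  t=3,i=1
  ..### -> .   bit 7 = 0  t=0,i=0
  ..##. -> #   bit 6 = 1  t=0,i=10
  ..#.# -> #   bit 5 = 1  t=6,i=11
  ..#.. -> .   bit 4 = 0  t=5,i=2
  ...## -> #   bit 3 = 1  t=0,i=14
  ...#. -> .   bit 2 = 0  t=5,i=1
  ....# -> .   bit 1 = 0  t=2,i=7
  ..... -> .   bit 0 = 0  t=2,i=2
  bits 01100011000110100100010101101000 = 1662666088

1662666088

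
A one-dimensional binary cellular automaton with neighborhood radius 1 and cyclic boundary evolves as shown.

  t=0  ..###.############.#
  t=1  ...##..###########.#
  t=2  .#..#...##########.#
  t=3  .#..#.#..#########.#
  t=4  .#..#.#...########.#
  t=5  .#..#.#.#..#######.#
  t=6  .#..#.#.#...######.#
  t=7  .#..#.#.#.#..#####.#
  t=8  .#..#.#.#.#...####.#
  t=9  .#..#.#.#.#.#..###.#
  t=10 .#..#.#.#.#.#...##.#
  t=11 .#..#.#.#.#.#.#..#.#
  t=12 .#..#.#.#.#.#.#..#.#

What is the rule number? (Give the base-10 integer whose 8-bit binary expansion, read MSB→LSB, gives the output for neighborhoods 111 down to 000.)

197

  ###|#  b7=1 t=0,i=3
  ##.|#  b6=1 t=0,i=4
  #.#|.  b5=0 t=0,i=5
  #..|.  b4=0 t=0,i=0
  .##|.  b3=0 t=0,i=2
  .#.|#  b2=1 t=0,i=19
  ..#|.  b1=0 t=0,i=1
  ...|#  b0=1 t=1,i=1
  bits 11000101 = 197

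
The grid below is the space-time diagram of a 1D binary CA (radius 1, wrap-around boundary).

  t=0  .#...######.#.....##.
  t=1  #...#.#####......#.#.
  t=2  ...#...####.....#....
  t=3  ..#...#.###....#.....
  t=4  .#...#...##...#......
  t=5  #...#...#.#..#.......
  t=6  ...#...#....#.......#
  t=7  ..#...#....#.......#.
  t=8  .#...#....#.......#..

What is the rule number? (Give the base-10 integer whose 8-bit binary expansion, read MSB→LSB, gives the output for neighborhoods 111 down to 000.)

194

  nb ###: next=#  (t=0,i=6, bit7=1)
  nb ##.: next=#  (t=0,i=10, bit6=1)
  nb #.#: next=.  (t=0,i=11, bit5=0)
  nb #..: next=.  (t=0,i=2, bit4=0)
  nb .##: next=.  (t=0,i=5, bit3=0)
  nb .#.: next=.  (t=0,i=1, bit2=0)
  nb ..#: next=#  (t=0,i=0, bit1=1)
  nb ...: next=.  (t=0,i=3, bit0=0)
  bits 11000010 = 194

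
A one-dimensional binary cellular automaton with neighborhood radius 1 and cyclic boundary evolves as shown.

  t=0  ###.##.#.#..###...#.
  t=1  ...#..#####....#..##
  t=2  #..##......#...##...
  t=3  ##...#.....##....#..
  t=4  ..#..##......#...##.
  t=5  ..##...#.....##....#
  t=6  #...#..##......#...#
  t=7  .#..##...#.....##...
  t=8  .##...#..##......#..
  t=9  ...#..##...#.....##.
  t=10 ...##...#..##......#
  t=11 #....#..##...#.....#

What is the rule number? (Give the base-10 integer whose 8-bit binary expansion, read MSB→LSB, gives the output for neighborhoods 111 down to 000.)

52

  ###|.  b7=0 t=0,i=1
  ##.|.  b6=0 t=0,i=2
  #.#|#  b5=1 t=0,i=3
  #..|#  b4=1 t=0,i=10
  .##|.  b3=0 t=0,i=0
  .#.|#  b2=1 t=0,i=7
  ..#|.  b1=0 t=0,i=11
  ...|.  b0=0 t=0,i=16
  bits 00110100 = 52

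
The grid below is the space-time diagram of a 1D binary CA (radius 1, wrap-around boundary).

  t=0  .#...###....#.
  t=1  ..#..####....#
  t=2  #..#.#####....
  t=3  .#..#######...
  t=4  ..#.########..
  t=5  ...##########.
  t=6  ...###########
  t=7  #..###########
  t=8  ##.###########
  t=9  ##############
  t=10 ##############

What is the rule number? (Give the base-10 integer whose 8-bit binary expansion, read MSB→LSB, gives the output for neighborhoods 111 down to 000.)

  ### -> #   bit 7 = 1  t=0,i=6
  ##. -> #   bit 6 = 1  t=0,i=7
  #.# -> #   bit 5 = 1  t=2,i=4
  #.. -> #   bit 4 = 1  t=0,i=2
  .## -> #   bit 3 = 1  t=0,i=5
  .#. -> .   bit 2 = 0  t=0,i=1
  ..# -> .   bit 1 = 0  t=0,i=0
  ... -> .   bit 0 = 0  t=0,i=3
  bits 11111000 = 248

248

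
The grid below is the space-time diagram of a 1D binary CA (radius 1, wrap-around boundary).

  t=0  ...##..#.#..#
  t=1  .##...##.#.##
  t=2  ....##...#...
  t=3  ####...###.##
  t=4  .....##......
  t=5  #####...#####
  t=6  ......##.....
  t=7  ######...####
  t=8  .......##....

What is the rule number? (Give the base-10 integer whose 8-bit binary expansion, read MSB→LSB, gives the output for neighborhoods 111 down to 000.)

  ###|.  b7=0 t=3,i=0
  ##.|.  b6=0 t=0,i=4
  #.#|.  b5=0 t=0,i=8
  #..|.  b4=0 t=0,i=0
  .##|.  b3=0 t=0,i=3
  .#.|#  b2=1 t=0,i=7
  ..#|#  b1=1 t=0,i=2
  ...|#  b0=1 t=0,i=1
  bits 00000111 = 7

7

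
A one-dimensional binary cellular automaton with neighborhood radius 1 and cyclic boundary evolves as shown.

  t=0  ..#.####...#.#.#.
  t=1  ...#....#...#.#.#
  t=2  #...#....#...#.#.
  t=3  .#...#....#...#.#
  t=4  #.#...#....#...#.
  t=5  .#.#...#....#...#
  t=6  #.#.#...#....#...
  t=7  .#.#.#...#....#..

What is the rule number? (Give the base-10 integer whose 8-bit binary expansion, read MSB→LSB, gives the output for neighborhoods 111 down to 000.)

48

  ### -> .   bit 7 = 0  t=0,i=5
  ##. -> .   bit 6 = 0  t=0,i=7
  #.# -> #   bit 5 = 1  t=0,i=3
  #.. -> #   bit 4 = 1  t=0,i=8
  .## -> .   bit 3 = 0  t=0,i=4
  .#. -> .   bit 2 = 0  t=0,i=2
  ..# -> .   bit 1 = 0  t=0,i=1
  ... -> .   bit 0 = 0  t=0,i=0
  bits 00110000 = 48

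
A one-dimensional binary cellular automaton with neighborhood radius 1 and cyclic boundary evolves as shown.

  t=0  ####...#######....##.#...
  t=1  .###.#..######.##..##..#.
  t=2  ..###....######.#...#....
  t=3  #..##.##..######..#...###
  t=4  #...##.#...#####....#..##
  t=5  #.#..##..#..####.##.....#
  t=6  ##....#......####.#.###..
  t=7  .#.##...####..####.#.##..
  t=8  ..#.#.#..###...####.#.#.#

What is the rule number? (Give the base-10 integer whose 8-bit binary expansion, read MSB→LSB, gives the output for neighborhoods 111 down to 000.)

  ###|#  b7=1 t=0,i=1
  ##.|#  b6=1 t=0,i=3
  #.#|#  b5=1 t=0,i=20
  #..|.  b4=0 t=0,i=4
  .##|.  b3=0 t=0,i=0
  .#.|.  b2=0 t=0,i=21
  ..#|.  b1=0 t=0,i=6
  ...|#  b0=1 t=0,i=5
  bits 11100001 = 225

225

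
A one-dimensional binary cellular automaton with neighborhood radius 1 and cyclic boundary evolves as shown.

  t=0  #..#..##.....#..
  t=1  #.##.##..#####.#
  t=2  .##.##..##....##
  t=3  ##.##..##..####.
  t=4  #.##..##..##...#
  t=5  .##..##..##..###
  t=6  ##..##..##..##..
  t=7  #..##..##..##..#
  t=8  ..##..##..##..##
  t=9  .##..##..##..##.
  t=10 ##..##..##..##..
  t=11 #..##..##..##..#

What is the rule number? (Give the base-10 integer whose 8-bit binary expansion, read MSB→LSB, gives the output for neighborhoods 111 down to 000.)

47

  [7] ### => .  t=1,i=10
  [6] ##. => .  t=0,i=7
  [5] #.# => #  t=1,i=1
  [4] #.. => .  t=0,i=1
  [3] .## => #  t=0,i=6
  [2] .#. => #  t=0,i=0
  [1] ..# => #  t=0,i=2
  [0] ... => #  t=0,i=9
  bits 00101111 = 47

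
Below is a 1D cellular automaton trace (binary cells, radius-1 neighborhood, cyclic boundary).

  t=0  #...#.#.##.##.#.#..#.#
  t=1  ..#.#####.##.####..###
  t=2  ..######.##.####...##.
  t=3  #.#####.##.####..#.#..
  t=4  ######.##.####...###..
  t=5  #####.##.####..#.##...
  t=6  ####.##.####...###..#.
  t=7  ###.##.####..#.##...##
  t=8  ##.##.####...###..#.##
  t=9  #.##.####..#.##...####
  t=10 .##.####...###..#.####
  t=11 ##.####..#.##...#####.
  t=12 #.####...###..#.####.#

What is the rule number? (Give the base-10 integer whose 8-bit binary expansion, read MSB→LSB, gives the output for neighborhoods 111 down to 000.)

173

  ###|#  b7=1 t=1,i=5
  ##.|.  b6=0 t=0,i=0
  #.#|#  b5=1 t=0,i=5
  #..|.  b4=0 t=0,i=1
  .##|#  b3=1 t=0,i=8
  .#.|#  b2=1 t=0,i=4
  ..#|.  b1=0 t=0,i=3
  ...|#  b0=1 t=0,i=2
  bits 10101101 = 173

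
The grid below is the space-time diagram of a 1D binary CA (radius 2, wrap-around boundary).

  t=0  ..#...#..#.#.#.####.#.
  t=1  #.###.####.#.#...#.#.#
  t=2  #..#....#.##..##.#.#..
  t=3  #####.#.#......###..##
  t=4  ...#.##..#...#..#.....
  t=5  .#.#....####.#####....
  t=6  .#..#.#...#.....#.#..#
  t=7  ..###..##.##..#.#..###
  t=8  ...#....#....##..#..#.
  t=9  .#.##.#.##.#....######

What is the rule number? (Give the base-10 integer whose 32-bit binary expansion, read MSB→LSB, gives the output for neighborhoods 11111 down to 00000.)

1160143666

  [31] ##### => .  t=3,i=0
  [30] ####. => #  t=0,i=17
  [29] ###.# => .  t=0,i=18
  [28] ###.. => .  t=3,i=17
  [27] ##.## => .  t=1,i=1
  [26] ##.#. => #  t=0,i=19
  [25] ##..# => .  t=2,i=12
  [24] ##... => #  t=5,i=18
  [23] #.### => .  t=0,i=15
  [22] #.##. => .  t=1,i=21
  [21] #.#.# => #  t=0,i=11
  [20] #.#.. => .  t=0,i=20
  [19] #..## => .  t=2,i=13
  [18] #..#. => #  t=0,i=8
  [17] #...# => #  t=0,i=0
  [16] #.... => .  t=2,i=5
  [15] .#### => .  t=0,i=16
  [14] .###. => #  t=1,i=3
  [13] .##.# => #  t=1,i=0
  [12] .##.. => .  t=2,i=11
  [11] .#.## => .  t=0,i=14
  [10] .#.#. => .  t=0,i=10
  [9] .#..# => #  t=0,i=7
  [8] .#... => #  t=0,i=3
  [7] ..### => .  t=3,i=15
  [6] ..##. => .  t=2,i=14
  [5] ..#.# => #  t=0,i=9
  [4] ..#.. => #  t=0,i=2
  [3] ...## => .  t=3,i=14
  [2] ...#. => .  t=0,i=1
  [1] ....# => #  t=2,i=6
  [0] ..... => .  t=3,i=11
  bits 01000101001001100110001100110010 = 1160143666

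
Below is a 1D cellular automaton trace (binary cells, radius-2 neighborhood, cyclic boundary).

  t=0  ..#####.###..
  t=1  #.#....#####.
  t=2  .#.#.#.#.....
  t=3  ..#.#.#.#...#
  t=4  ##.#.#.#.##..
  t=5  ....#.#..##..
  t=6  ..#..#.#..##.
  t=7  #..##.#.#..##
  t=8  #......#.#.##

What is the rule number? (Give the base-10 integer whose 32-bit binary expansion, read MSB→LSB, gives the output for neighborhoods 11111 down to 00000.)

  #####|.  b31=0 t=0,i=4
  ####.|.  b30=0 t=0,i=5
  ###.#|.  b29=0 t=0,i=6
  ###..|#  b28=1 t=0,i=10
  ##.##|#  b27=1 t=0,i=7
  ##.#.|.  b26=0 t=1,i=12
  ##..#|.  b25=0 t=4,i=11
  ##...|#  b24=1 t=0,i=11
  #.###|#  b23=1 t=0,i=8
  #.##.|#  b22=1 t=4,i=9
  #.#.#|.  b21=0 t=1,i=0
  #.#..|.  b20=0 t=1,i=2
  #..##|.  b19=0 t=4,i=12
  #..#.|#  b18=1 t=3,i=1
  #...#|#  b17=1 t=3,i=10
  #....|.  b16=0 t=0,i=12
  .####|.  b15=0 t=0,i=3
  .###.|#  b14=1 t=0,i=9
  .##.#|.  b13=0 t=4,i=1
  .##..|#  b12=1 t=4,i=10
  .#.##|.  b11=0 t=4,i=8
  .#.#.|#  b10=1 t=1,i=1
  .#..#|#  b9=1 t=3,i=0
  .#...|#  b8=1 t=1,i=3
  ..###|#  b7=1 t=0,i=2
  ..##.|.  b6=0 t=4,i=0
  ..#.#|.  b5=0 t=2,i=1
  ..#..|.  b4=0 t=3,i=12
  ...##|.  b3=0 t=0,i=1
  ...#.|.  b2=0 t=2,i=0
  ....#|#  b1=1 t=0,i=0
  .....|.  b0=0 t=2,i=10
  bits 00011001110001100101011110000010 = 432428930

432428930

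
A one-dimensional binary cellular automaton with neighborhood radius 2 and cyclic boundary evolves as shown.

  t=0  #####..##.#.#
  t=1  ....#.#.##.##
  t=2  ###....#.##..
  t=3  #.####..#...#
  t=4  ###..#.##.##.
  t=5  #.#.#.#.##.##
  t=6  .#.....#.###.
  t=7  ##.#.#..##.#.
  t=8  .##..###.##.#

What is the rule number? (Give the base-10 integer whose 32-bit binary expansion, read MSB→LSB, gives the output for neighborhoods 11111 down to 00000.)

  nb #####: next=.  (t=0,i=1, bit31=0)
  nb ####.: next=.  (t=0,i=3, bit30=0)
  nb ###.#: next=.  (t=5,i=0, bit29=0)
  nb ###..: next=#  (t=0,i=4, bit28=1)
  nb ##.##: next=#  (t=1,i=10, bit27=1)
  nb ##.#.: next=#  (t=0,i=9, bit26=1)
  nb ##..#: next=.  (t=0,i=5, bit25=0)
  nb ##...: next=#  (t=1,i=0, bit24=1)
  nb #.###: next=#  (t=0,i=12, bit23=1)
  nb #.##.: next=.  (t=1,i=8, bit22=0)
  nb #.#.#: next=.  (t=0,i=10, bit21=0)
  nb #.#..: next=#  (t=7,i=5, bit20=1)
  nb #..##: next=#  (t=0,i=6, bit19=1)
  nb #..#.: next=#  (t=3,i=7, bit18=1)
  nb #...#: next=#  (t=3,i=10, bit17=1)
  nb #....: next=#  (t=1,i=1, bit16=1)
  nb .####: next=.  (t=0,i=0, bit15=0)
  nb .###.: next=.  (t=2,i=1, bit14=0)
  nb .##.#: next=#  (t=0,i=8, bit13=1)
  nb .##..: next=.  (t=1,i=12, bit12=0)
  nb .#.##: next=#  (t=0,i=11, bit11=1)
  nb .#.#.: next=.  (t=1,i=5, bit10=0)
  nb .#..#: next=#  (t=7,i=6, bit9=1)
  nb .#...: next=.  (t=3,i=9, bit8=0)
  nb ..###: next=#  (t=2,i=0, bit7=1)
  nb ..##.: next=.  (t=0,i=7, bit6=0)
  nb ..#.#: next=.  (t=1,i=4, bit5=0)
  nb ..#..: next=#  (t=3,i=8, bit4=1)
  nb ...##: next=#  (t=3,i=11, bit3=1)
  nb ...#.: next=.  (t=1,i=3, bit2=0)
  nb ....#: next=#  (t=1,i=2, bit1=1)
  nb .....: next=.  (t=6,i=4, bit0=0)
  bits 00011101100111110010101010011010 = 496970394

496970394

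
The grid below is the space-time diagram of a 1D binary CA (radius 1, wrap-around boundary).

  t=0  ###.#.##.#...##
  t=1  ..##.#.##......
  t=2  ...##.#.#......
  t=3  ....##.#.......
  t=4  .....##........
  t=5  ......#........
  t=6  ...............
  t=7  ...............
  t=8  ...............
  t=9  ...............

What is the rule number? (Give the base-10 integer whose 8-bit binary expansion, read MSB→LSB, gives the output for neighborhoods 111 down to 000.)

96

  ###|.  b7=0 t=0,i=0
  ##.|#  b6=1 t=0,i=2
  #.#|#  b5=1 t=0,i=3
  #..|.  b4=0 t=0,i=10
  .##|.  b3=0 t=0,i=6
  .#.|.  b2=0 t=0,i=4
  ..#|.  b1=0 t=0,i=12
  ...|.  b0=0 t=0,i=11
  bits 01100000 = 96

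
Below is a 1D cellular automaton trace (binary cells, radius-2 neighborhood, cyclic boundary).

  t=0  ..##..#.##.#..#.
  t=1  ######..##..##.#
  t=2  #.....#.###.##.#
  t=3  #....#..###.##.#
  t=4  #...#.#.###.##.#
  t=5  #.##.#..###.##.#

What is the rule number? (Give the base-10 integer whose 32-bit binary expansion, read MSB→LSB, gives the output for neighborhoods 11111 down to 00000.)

  nb #####: next=.  (t=1,i=1, bit31=0)
  nb ####.: next=.  (t=1,i=4, bit30=0)
  nb ###.#: next=#  (t=2,i=10, bit29=1)
  nb ###..: next=.  (t=1,i=5, bit28=0)
  nb ##.##: next=.  (t=1,i=14, bit27=0)
  nb ##.#.: next=.  (t=0,i=10, bit26=0)
  nb ##..#: next=#  (t=0,i=4, bit25=1)
  nb ##...: next=.  (t=2,i=1, bit24=0)
  nb #.###: next=#  (t=1,i=15, bit23=1)
  nb #.##.: next=#  (t=0,i=8, bit22=1)
  nb #.#.#: next=.  (t=4,i=6, bit21=0)
  nb #.#..: next=.  (t=0,i=11, bit20=0)
  nb #..##: next=.  (t=1,i=7, bit19=0)
  nb #..#.: next=#  (t=0,i=5, bit18=1)
  nb #...#: next=#  (t=0,i=0, bit17=1)
  nb #....: next=.  (t=2,i=2, bit16=0)
  nb .####: next=#  (t=1,i=0, bit15=1)
  nb .###.: next=#  (t=2,i=9, bit14=1)
  nb .##.#: next=#  (t=0,i=9, bit13=1)
  nb .##..: next=#  (t=0,i=3, bit12=1)
  nb .#.##: next=.  (t=0,i=7, bit11=0)
  nb .#.#.: next=#  (t=4,i=5, bit10=1)
  nb .#..#: next=#  (t=0,i=12, bit9=1)
  nb .#...: next=#  (t=0,i=15, bit8=1)
  nb ..###: next=#  (t=3,i=8, bit7=1)
  nb ..##.: next=#  (t=0,i=2, bit6=1)
  nb ..#.#: next=.  (t=0,i=6, bit5=0)
  nb ..#..: next=.  (t=0,i=14, bit4=0)
  nb ...##: next=#  (t=0,i=1, bit3=1)
  nb ...#.: next=#  (t=2,i=5, bit2=1)
  nb ....#: next=.  (t=2,i=4, bit1=0)
  nb .....: next=.  (t=2,i=3, bit0=0)
  bits 00100010110001101111011111001100 = 583464908

583464908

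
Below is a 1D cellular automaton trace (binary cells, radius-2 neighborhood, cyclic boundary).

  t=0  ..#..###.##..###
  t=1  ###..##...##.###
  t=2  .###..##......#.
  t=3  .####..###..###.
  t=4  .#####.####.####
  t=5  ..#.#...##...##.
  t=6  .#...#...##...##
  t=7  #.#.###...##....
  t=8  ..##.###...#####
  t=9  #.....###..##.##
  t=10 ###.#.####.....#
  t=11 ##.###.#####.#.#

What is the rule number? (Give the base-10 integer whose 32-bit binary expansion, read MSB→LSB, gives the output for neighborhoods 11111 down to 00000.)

1462098326

  #####|.  b31=0 t=1,i=0
  ####.|#  b30=1 t=1,i=1
  ###.#|.  b29=0 t=0,i=7
  ###..|#  b28=1 t=0,i=15
  ##.##|.  b27=0 t=0,i=8
  ##.#.|#  b26=1 t=6,i=0
  ##..#|#  b25=1 t=0,i=0
  ##...|#  b24=1 t=1,i=7
  #.###|.  b23=0 t=1,i=13
  #.##.|.  b22=0 t=0,i=9
  #.#.#|#  b21=1 t=7,i=2
  #.#..|.  b20=0 t=5,i=4
  #..##|.  b19=0 t=0,i=4
  #..#.|#  b18=1 t=0,i=1
  #...#|.  b17=0 t=1,i=8
  #....|#  b16=1 t=2,i=9
  .####|#  b15=1 t=1,i=14
  .###.|#  b14=1 t=0,i=6
  .##.#|.  b13=0 t=1,i=11
  .##..|#  b12=1 t=0,i=10
  .#.##|#  b11=1 t=7,i=3
  .#.#.|.  b10=0 t=5,i=3
  .#..#|.  b9=0 t=0,i=3
  .#...|#  b8=1 t=5,i=5
  ..###|#  b7=1 t=0,i=5
  ..##.|.  b6=0 t=1,i=5
  ..#.#|.  b5=0 t=5,i=2
  ..#..|#  b4=1 t=0,i=2
  ...##|.  b3=0 t=1,i=9
  ...#.|#  b2=1 t=2,i=13
  ....#|#  b1=1 t=2,i=12
  .....|.  b0=0 t=2,i=10
  bits 01010111001001011101100110010110 = 1462098326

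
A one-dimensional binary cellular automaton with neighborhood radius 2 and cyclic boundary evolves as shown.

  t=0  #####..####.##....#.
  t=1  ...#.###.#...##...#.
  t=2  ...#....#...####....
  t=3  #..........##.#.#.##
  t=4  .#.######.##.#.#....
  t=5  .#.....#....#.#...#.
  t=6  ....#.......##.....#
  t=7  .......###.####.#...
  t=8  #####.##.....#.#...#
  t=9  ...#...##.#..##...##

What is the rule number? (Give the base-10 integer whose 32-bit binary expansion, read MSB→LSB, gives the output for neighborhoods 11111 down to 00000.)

  nb #####: next=.  (t=0,i=2, bit31=0)
  nb ####.: next=#  (t=0,i=3, bit30=1)
  nb ###.#: next=.  (t=0,i=10, bit29=0)
  nb ###..: next=.  (t=0,i=4, bit28=0)
  nb ##.##: next=.  (t=0,i=11, bit27=0)
  nb ##.#.: next=#  (t=1,i=8, bit26=1)
  nb ##..#: next=#  (t=0,i=5, bit25=1)
  nb ##...: next=#  (t=0,i=14, bit24=1)
  nb #.###: next=.  (t=0,i=0, bit23=0)
  nb #.##.: next=.  (t=0,i=12, bit22=0)
  nb #.#.#: next=.  (t=3,i=14, bit21=0)
  nb #.#..: next=.  (t=1,i=9, bit20=0)
  nb #..##: next=#  (t=0,i=6, bit19=1)
  nb #..#.: next=.  (t=5,i=0, bit18=0)
  nb #...#: next=.  (t=1,i=11, bit17=0)
  nb #....: next=.  (t=0,i=15, bit16=0)
  nb .####: next=.  (t=0,i=1, bit15=0)
  nb .###.: next=.  (t=1,i=6, bit14=0)
  nb .##.#: next=.  (t=3,i=12, bit13=0)
  nb .##..: next=#  (t=0,i=13, bit12=1)
  nb .#.##: next=.  (t=0,i=19, bit11=0)
  nb .#.#.: next=#  (t=3,i=15, bit10=1)
  nb .#..#: next=#  (t=5,i=19, bit9=1)
  nb .#...: next=.  (t=1,i=10, bit8=0)
  nb ..###: next=#  (t=0,i=7, bit7=1)
  nb ..##.: next=#  (t=1,i=13, bit6=1)
  nb ..#.#: next=#  (t=0,i=18, bit5=1)
  nb ..#..: next=.  (t=1,i=18, bit4=0)
  nb ...##: next=#  (t=1,i=12, bit3=1)
  nb ...#.: next=.  (t=0,i=17, bit2=0)
  nb ....#: next=.  (t=0,i=16, bit1=0)
  nb .....: next=#  (t=2,i=0, bit0=1)
  bits 01000111000010000001011011101001 = 1191712489

1191712489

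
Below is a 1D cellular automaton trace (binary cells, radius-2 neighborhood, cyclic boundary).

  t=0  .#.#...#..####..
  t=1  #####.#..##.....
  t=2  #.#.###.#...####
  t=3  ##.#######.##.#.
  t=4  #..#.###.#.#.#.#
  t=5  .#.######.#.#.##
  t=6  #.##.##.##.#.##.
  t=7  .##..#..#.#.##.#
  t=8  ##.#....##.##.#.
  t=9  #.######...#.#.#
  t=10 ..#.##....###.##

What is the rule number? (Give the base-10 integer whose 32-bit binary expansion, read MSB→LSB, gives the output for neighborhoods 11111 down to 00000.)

2799259055

  nb #####: next=#  (t=1,i=2, bit31=1)
  nb ####.: next=.  (t=0,i=12, bit30=0)
  nb ###.#: next=#  (t=1,i=4, bit29=1)
  nb ###..: next=.  (t=0,i=13, bit28=0)
  nb ##.##: next=.  (t=3,i=2, bit27=0)
  nb ##.#.: next=#  (t=1,i=5, bit26=1)
  nb ##..#: next=#  (t=4,i=1, bit25=1)
  nb ##...: next=.  (t=0,i=14, bit24=0)
  nb #.###: next=#  (t=2,i=4, bit23=1)
  nb #.##.: next=#  (t=3,i=0, bit22=1)
  nb #.#.#: next=.  (t=2,i=2, bit21=0)
  nb #.#..: next=#  (t=0,i=3, bit20=1)
  nb #..##: next=#  (t=0,i=9, bit19=1)
  nb #..#.: next=.  (t=4,i=2, bit18=0)
  nb #...#: next=.  (t=0,i=5, bit17=0)
  nb #....: next=#  (t=1,i=12, bit16=1)
  nb .####: next=.  (t=0,i=11, bit15=0)
  nb .###.: next=#  (t=2,i=5, bit14=1)
  nb .##.#: next=.  (t=3,i=1, bit13=0)
  nb .##..: next=.  (t=1,i=10, bit12=0)
  nb .#.##: next=#  (t=2,i=3, bit11=1)
  nb .#.#.: next=#  (t=0,i=2, bit10=1)
  nb .#..#: next=.  (t=0,i=8, bit9=0)
  nb .#...: next=#  (t=0,i=4, bit8=1)
  nb ..###: next=#  (t=0,i=10, bit7=1)
  nb ..##.: next=.  (t=1,i=9, bit6=0)
  nb ..#.#: next=#  (t=0,i=1, bit5=1)
  nb ..#..: next=.  (t=0,i=7, bit4=0)
  nb ...##: next=#  (t=1,i=15, bit3=1)
  nb ...#.: next=#  (t=0,i=0, bit2=1)
  nb ....#: next=#  (t=1,i=14, bit1=1)
  nb .....: next=#  (t=1,i=13, bit0=1)
  bits 10100110110110010100110110101111 = 2799259055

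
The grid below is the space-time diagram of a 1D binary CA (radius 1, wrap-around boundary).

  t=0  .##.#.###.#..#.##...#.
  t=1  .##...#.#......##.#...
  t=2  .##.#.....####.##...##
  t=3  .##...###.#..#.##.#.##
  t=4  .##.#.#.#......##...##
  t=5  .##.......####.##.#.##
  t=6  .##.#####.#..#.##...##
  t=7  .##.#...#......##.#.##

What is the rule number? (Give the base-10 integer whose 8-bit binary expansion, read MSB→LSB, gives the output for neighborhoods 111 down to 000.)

73

  ### -> .   bit 7 = 0  t=0,i=7
  ##. -> #   bit 6 = 1  t=0,i=2
  #.# -> .   bit 5 = 0  t=0,i=3
  #.. -> .   bit 4 = 0  t=0,i=11
  .## -> #   bit 3 = 1  t=0,i=1
  .#. -> .   bit 2 = 0  t=0,i=4
  ..# -> .   bit 1 = 0  t=0,i=0
  ... -> #   bit 0 = 1  t=0,i=18
  bits 01001001 = 73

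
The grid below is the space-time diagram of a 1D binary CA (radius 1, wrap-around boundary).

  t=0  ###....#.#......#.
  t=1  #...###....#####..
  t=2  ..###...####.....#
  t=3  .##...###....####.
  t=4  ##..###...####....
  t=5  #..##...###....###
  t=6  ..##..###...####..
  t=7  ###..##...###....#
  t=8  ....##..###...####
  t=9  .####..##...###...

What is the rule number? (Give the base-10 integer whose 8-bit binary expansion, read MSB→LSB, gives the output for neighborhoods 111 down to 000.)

  ###|.  b7=0 t=0,i=1
  ##.|.  b6=0 t=0,i=2
  #.#|.  b5=0 t=0,i=8
  #..|.  b4=0 t=0,i=3
  .##|#  b3=1 t=0,i=0
  .#.|.  b2=0 t=0,i=7
  ..#|#  b1=1 t=0,i=6
  ...|#  b0=1 t=0,i=4
  bits 00001011 = 11

11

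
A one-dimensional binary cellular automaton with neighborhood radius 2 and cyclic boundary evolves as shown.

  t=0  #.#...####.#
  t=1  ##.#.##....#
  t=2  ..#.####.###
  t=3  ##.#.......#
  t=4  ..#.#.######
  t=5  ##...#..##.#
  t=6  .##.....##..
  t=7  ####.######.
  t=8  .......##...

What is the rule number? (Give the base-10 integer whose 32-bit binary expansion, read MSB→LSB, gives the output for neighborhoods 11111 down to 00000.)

2537830859

  #####|#  b31=1 t=4,i=8
  ####.|.  b30=0 t=0,i=8
  ###.#|.  b29=0 t=0,i=9
  ###..|#  b28=1 t=2,i=11
  ##.##|.  b27=0 t=0,i=10
  ##.#.|#  b26=1 t=0,i=1
  ##..#|#  b25=1 t=2,i=0
  ##...|#  b24=1 t=1,i=7
  #.###|.  b23=0 t=2,i=4
  #.##.|#  b22=1 t=0,i=11
  #.#.#|.  b21=0 t=1,i=3
  #.#..|.  b20=0 t=0,i=2
  #..##|.  b19=0 t=5,i=7
  #..#.|#  b18=1 t=2,i=1
  #...#|.  b17=0 t=0,i=4
  #....|.  b16=0 t=1,i=8
  .####|.  b15=0 t=0,i=7
  .###.|.  b14=0 t=1,i=0
  .##.#|#  b13=1 t=0,i=0
  .##..|#  b12=1 t=1,i=6
  .#.##|#  b11=1 t=1,i=4
  .#.#.|.  b10=0 t=4,i=3
  .#..#|.  b9=0 t=5,i=6
  .#...|#  b8=1 t=0,i=3
  ..###|#  b7=1 t=0,i=6
  ..##.|#  b6=1 t=5,i=8
  ..#.#|.  b5=0 t=2,i=2
  ..#..|.  b4=0 t=5,i=5
  ...##|#  b3=1 t=0,i=5
  ...#.|.  b2=0 t=5,i=4
  ....#|#  b1=1 t=1,i=9
  .....|#  b0=1 t=3,i=6
  bits 10010111010001000011100111001011 = 2537830859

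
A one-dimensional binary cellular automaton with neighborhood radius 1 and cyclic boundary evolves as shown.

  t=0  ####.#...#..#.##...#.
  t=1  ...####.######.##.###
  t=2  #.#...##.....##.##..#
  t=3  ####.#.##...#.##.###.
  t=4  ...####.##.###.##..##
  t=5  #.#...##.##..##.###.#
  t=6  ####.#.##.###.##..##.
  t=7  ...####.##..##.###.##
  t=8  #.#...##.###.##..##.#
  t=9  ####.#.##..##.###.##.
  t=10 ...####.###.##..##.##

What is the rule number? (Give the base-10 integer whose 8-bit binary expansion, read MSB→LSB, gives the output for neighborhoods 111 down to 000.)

118

  [7] ### => .  t=0,i=1
  [6] ##. => #  t=0,i=3
  [5] #.# => #  t=0,i=4
  [4] #.. => #  t=0,i=6
  [3] .## => .  t=0,i=0
  [2] .#. => #  t=0,i=5
  [1] ..# => #  t=0,i=8
  [0] ... => .  t=0,i=7
  bits 01110110 = 118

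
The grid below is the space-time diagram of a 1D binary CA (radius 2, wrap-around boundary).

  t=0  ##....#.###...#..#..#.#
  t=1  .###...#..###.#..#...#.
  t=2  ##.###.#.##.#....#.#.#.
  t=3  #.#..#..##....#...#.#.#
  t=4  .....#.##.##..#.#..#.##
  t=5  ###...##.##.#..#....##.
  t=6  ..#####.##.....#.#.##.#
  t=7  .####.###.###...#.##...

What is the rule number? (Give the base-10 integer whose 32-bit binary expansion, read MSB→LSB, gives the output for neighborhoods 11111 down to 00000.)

  #####|#  b31=1 t=6,i=4
  ####.|.  b30=0 t=6,i=5
  ###.#|#  b29=1 t=1,i=12
  ###..|#  b28=1 t=0,i=1
  ##.##|#  b27=1 t=2,i=2
  ##.#.|.  b26=0 t=1,i=13
  ##..#|#  b25=1 t=4,i=12
  ##...|#  b24=1 t=0,i=2
  #.###|.  b23=0 t=0,i=8
  #.##.|#  b22=1 t=2,i=0
  #.#.#|.  b21=0 t=2,i=7
  #.#..|.  b20=0 t=1,i=14
  #..##|#  b19=1 t=1,i=0
  #..#.|.  b18=0 t=0,i=16
  #...#|#  b17=1 t=0,i=12
  #....|#  b16=1 t=0,i=3
  .####|#  b15=1 t=6,i=3
  .###.|.  b14=0 t=0,i=0
  .##.#|.  b13=0 t=2,i=1
  .##..|.  b12=0 t=3,i=9
  .#.##|#  b11=1 t=0,i=7
  .#.#.|#  b10=1 t=2,i=18
  .#..#|.  b9=0 t=0,i=15
  .#...|.  b8=0 t=1,i=18
  ..###|#  b7=1 t=1,i=1
  ..##.|#  b6=1 t=3,i=8
  ..#.#|.  b5=0 t=0,i=6
  ..#..|#  b4=1 t=0,i=14
  ...##|#  b3=1 t=5,i=5
  ...#.|.  b2=0 t=0,i=5
  ....#|.  b1=0 t=0,i=4
  .....|#  b0=1 t=4,i=2
  bits 10111011010010111000110011011001 = 3142290649

3142290649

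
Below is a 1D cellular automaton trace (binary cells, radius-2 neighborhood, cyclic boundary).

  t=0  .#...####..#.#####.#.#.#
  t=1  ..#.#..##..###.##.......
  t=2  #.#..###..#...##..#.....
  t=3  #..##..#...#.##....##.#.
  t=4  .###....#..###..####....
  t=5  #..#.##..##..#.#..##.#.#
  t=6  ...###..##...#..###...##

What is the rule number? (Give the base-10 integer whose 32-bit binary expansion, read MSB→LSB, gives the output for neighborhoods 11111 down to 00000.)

  [31] ##### => #  t=0,i=15
  [30] ####. => #  t=0,i=7
  [29] ###.# => .  t=0,i=17
  [28] ###.. => #  t=0,i=8
  [27] ##.## => #  t=1,i=14
  [26] ##.#. => .  t=0,i=18
  [25] ##..# => .  t=0,i=9
  [24] ##... => .  t=1,i=17
  [23] #.### => #  t=0,i=13
  [22] #.##. => #  t=1,i=15
  [21] #.#.# => .  t=0,i=19
  [20] #.#.. => .  t=0,i=1
  [19] #..## => #  t=1,i=6
  [18] #..#. => .  t=0,i=10
  [17] #...# => .  t=0,i=3
  [16] #.... => #  t=1,i=18
  [15] .#### => .  t=0,i=6
  [14] .###. => .  t=1,i=12
  [13] .##.# => .  t=3,i=20
  [12] .##.. => .  t=1,i=8
  [11] .#.## => #  t=0,i=12
  [10] .#.#. => .  t=0,i=0
  [9] .#..# => #  t=1,i=5
  [8] .#... => #  t=0,i=2
  [7] ..### => .  t=0,i=5
  [6] ..##. => #  t=1,i=7
  [5] ..#.# => #  t=0,i=11
  [4] ..#.. => .  t=2,i=10
  [3] ...## => #  t=0,i=4
  [2] ...#. => .  t=1,i=1
  [1] ....# => #  t=1,i=0
  [0] ..... => .  t=1,i=19
  bits 11011000110010010000101101101010 = 3637054314

3637054314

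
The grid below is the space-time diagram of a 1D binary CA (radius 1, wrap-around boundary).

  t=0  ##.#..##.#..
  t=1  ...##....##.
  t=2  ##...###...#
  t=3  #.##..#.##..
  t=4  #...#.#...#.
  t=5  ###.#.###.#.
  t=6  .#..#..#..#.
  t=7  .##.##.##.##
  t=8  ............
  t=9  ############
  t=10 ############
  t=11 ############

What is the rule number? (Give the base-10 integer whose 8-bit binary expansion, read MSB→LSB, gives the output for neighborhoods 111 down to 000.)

  nb ###: next=#  (t=2,i=0, bit7=1)
  nb ##.: next=.  (t=0,i=1, bit6=0)
  nb #.#: next=.  (t=0,i=2, bit5=0)
  nb #..: next=#  (t=0,i=4, bit4=1)
  nb .##: next=.  (t=0,i=0, bit3=0)
  nb .#.: next=#  (t=0,i=3, bit2=1)
  nb ..#: next=.  (t=0,i=5, bit1=0)
  nb ...: next=#  (t=1,i=0, bit0=1)
  bits 10010101 = 149

149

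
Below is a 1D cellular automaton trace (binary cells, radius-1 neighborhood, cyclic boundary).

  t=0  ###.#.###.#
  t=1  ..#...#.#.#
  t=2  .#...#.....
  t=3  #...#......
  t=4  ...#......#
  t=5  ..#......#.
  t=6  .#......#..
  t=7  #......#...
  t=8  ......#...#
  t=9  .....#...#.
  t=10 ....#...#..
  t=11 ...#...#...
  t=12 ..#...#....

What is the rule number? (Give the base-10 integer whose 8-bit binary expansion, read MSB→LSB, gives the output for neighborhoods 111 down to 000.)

  ### -> .   bit 7 = 0  t=0,i=0
  ##. -> #   bit 6 = 1  t=0,i=2
  #.# -> .   bit 5 = 0  t=0,i=3
  #.. -> .   bit 4 = 0  t=1,i=0
  .## -> #   bit 3 = 1  t=0,i=6
  .#. -> .   bit 2 = 0  t=0,i=4
  ..# -> #   bit 1 = 1  t=1,i=1
  ... -> .   bit 0 = 0  t=1,i=4
  bits 01001010 = 74

74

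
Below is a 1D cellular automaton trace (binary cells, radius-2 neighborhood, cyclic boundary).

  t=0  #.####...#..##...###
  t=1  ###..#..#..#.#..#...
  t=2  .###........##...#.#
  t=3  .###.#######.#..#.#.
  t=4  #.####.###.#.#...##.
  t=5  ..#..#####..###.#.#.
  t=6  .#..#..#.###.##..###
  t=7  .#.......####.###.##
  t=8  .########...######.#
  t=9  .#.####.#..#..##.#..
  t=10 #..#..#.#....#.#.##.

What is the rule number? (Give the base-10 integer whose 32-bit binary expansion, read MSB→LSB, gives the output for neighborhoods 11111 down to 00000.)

  #####|#  b31=1 t=3,i=7
  ####.|.  b30=0 t=0,i=4
  ###.#|#  b29=1 t=0,i=0
  ###..|#  b28=1 t=0,i=5
  ##.##|#  b27=1 t=0,i=1
  ##.#.|.  b26=0 t=3,i=12
  ##..#|#  b25=1 t=1,i=3
  ##...|.  b24=0 t=0,i=6
  #.###|#  b23=1 t=0,i=2
  #.##.|.  b22=0 t=6,i=13
  #.#.#|.  b21=0 t=2,i=19
  #.#..|#  b20=1 t=1,i=13
  #..##|#  b19=1 t=0,i=11
  #..#.|.  b18=0 t=1,i=4
  #...#|.  b17=0 t=0,i=7
  #....|#  b16=1 t=2,i=5
  .####|.  b15=0 t=0,i=3
  .###.|#  b14=1 t=1,i=1
  .##.#|#  b13=1 t=4,i=18
  .##..|#  b12=1 t=0,i=13
  .#.##|.  b11=0 t=2,i=0
  .#.#.|#  b10=1 t=1,i=12
  .#..#|.  b9=0 t=0,i=10
  .#...|#  b8=1 t=1,i=17
  ..###|.  b7=0 t=0,i=17
  ..##.|.  b6=0 t=0,i=12
  ..#.#|.  b5=0 t=1,i=11
  ..#..|.  b4=0 t=0,i=9
  ...##|#  b3=1 t=0,i=16
  ...#.|#  b2=1 t=0,i=8
  ....#|#  b1=1 t=2,i=10
  .....|#  b0=1 t=2,i=6
  bits 10111010100110010111010100001111 = 3130619151

3130619151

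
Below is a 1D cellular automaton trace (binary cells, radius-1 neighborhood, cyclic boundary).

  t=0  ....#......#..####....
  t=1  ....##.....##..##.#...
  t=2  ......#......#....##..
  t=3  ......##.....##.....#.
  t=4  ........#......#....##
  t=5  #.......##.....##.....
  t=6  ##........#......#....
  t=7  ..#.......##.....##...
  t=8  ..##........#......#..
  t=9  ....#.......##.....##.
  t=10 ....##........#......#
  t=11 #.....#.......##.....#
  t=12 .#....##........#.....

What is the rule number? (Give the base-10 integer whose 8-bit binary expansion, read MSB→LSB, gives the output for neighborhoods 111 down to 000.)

  ###|#  b7=1 t=0,i=15
  ##.|.  b6=0 t=0,i=17
  #.#|.  b5=0 t=1,i=17
  #..|#  b4=1 t=0,i=5
  .##|.  b3=0 t=0,i=14
  .#.|#  b2=1 t=0,i=4
  ..#|.  b1=0 t=0,i=3
  ...|.  b0=0 t=0,i=0
  bits 10010100 = 148

148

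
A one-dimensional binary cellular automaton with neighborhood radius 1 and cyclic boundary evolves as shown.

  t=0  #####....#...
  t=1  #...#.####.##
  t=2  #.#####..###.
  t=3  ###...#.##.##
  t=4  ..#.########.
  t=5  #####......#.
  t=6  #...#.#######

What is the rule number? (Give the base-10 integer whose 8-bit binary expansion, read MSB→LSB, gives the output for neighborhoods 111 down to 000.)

  ###|.  b7=0 t=0,i=1
  ##.|#  b6=1 t=0,i=4
  #.#|#  b5=1 t=1,i=5
  #..|.  b4=0 t=0,i=5
  .##|#  b3=1 t=0,i=0
  .#.|#  b2=1 t=0,i=9
  ..#|#  b1=1 t=0,i=8
  ...|#  b0=1 t=0,i=6
  bits 01101111 = 111

111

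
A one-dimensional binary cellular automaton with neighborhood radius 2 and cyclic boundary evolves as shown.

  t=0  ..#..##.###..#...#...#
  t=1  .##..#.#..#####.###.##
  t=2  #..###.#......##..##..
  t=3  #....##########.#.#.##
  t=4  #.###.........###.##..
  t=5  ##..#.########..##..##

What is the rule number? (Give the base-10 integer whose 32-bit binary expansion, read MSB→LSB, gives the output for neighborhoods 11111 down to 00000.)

1043663231

  [31] ##### => .  t=1,i=12
  [30] ####. => .  t=1,i=13
  [29] ###.# => #  t=1,i=14
  [28] ###.. => #  t=0,i=10
  [27] ##.## => #  t=0,i=7
  [26] ##.#. => #  t=2,i=6
  [25] ##..# => #  t=0,i=11
  [24] ##... => .  t=3,i=1
  [23] #.### => .  t=0,i=8
  [22] #.##. => .  t=1,i=1
  [21] #.#.# => #  t=3,i=16
  [20] #.#.. => #  t=1,i=7
  [19] #..## => .  t=0,i=4
  [18] #..#. => #  t=0,i=1
  [17] #...# => .  t=0,i=15
  [16] #.... => #  t=2,i=9
  [15] .#### => .  t=1,i=11
  [14] .###. => .  t=0,i=9
  [13] .##.# => .  t=0,i=6
  [12] .##.. => .  t=1,i=2
  [11] .#.## => #  t=3,i=19
  [10] .#.#. => .  t=1,i=6
  [9] .#..# => .  t=0,i=0
  [8] .#... => #  t=0,i=14
  [7] ..### => .  t=1,i=10
  [6] ..##. => #  t=0,i=5
  [5] ..#.# => #  t=1,i=5
  [4] ..#.. => #  t=0,i=2
  [3] ...## => #  t=2,i=13
  [2] ...#. => #  t=0,i=16
  [1] ....# => #  t=2,i=12
  [0] ..... => #  t=2,i=10
  bits 00111110001101010000100101111111 = 1043663231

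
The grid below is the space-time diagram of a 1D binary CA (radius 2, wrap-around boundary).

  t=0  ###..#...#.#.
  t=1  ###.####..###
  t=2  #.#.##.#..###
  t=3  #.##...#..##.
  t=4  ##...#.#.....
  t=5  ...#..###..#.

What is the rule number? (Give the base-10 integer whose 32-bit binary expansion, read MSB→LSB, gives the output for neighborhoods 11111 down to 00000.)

  nb #####: next=#  (t=1,i=0, bit31=1)
  nb ####.: next=.  (t=1,i=1, bit30=0)
  nb ###.#: next=#  (t=1,i=2, bit29=1)
  nb ###..: next=#  (t=0,i=2, bit28=1)
  nb ##.##: next=.  (t=1,i=3, bit27=0)
  nb ##.#.: next=.  (t=2,i=1, bit26=0)
  nb ##..#: next=.  (t=0,i=3, bit25=0)
  nb ##...: next=.  (t=3,i=4, bit24=0)
  nb #.###: next=#  (t=0,i=0, bit23=1)
  nb #.##.: next=.  (t=2,i=4, bit22=0)
  nb #.#.#: next=#  (t=0,i=11, bit21=1)
  nb #.#..: next=#  (t=2,i=7, bit20=1)
  nb #..##: next=.  (t=1,i=9, bit19=0)
  nb #..#.: next=#  (t=0,i=4, bit18=1)
  nb #...#: next=#  (t=0,i=7, bit17=1)
  nb #....: next=.  (t=4,i=9, bit16=0)
  nb .####: next=#  (t=1,i=5, bit15=1)
  nb .###.: next=#  (t=0,i=1, bit14=1)
  nb .##.#: next=.  (t=2,i=5, bit13=0)
  nb .##..: next=.  (t=3,i=3, bit12=0)
  nb .#.##: next=#  (t=0,i=12, bit11=1)
  nb .#.#.: next=#  (t=0,i=10, bit10=1)
  nb .#..#: next=.  (t=2,i=8, bit9=0)
  nb .#...: next=#  (t=0,i=6, bit8=1)
  nb ..###: next=#  (t=1,i=10, bit7=1)
  nb ..##.: next=.  (t=3,i=10, bit6=0)
  nb ..#.#: next=.  (t=0,i=9, bit5=0)
  nb ..#..: next=#  (t=0,i=5, bit4=1)
  nb ...##: next=.  (t=4,i=12, bit3=0)
  nb ...#.: next=.  (t=0,i=8, bit2=0)
  nb ....#: next=#  (t=4,i=11, bit1=1)
  nb .....: next=.  (t=4,i=10, bit0=0)
  bits 10110000101101101100110110010010 = 2964770194

2964770194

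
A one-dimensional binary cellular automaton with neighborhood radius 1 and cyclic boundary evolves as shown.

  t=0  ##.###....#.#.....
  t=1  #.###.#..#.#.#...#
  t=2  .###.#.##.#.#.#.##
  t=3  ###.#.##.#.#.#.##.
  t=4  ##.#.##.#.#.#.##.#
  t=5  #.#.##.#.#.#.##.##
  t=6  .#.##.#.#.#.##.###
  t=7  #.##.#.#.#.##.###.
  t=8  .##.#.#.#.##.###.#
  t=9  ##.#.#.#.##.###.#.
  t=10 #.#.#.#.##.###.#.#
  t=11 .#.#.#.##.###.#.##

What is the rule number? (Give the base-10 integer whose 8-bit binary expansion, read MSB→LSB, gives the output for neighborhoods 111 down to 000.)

  nb ###: next=#  (t=0,i=4, bit7=1)
  nb ##.: next=.  (t=0,i=1, bit6=0)
  nb #.#: next=#  (t=0,i=2, bit5=1)
  nb #..: next=#  (t=0,i=6, bit4=1)
  nb .##: next=#  (t=0,i=0, bit3=1)
  nb .#.: next=.  (t=0,i=10, bit2=0)
  nb ..#: next=#  (t=0,i=9, bit1=1)
  nb ...: next=.  (t=0,i=7, bit0=0)
  bits 10111010 = 186

186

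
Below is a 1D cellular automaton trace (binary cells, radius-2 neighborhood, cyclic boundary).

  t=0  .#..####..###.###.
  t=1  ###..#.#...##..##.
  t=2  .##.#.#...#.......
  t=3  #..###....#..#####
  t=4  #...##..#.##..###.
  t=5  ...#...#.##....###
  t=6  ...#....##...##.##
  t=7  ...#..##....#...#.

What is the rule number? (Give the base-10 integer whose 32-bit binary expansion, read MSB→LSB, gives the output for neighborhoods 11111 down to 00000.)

  nb #####: next=#  (t=3,i=15, bit31=1)
  nb ####.: next=.  (t=0,i=6, bit30=0)
  nb ###.#: next=#  (t=0,i=12, bit29=1)
  nb ###..: next=#  (t=0,i=7, bit28=1)
  nb ##.##: next=.  (t=0,i=13, bit27=0)
  nb ##.#.: next=#  (t=2,i=3, bit26=1)
  nb ##..#: next=.  (t=0,i=8, bit25=0)
  nb ##...: next=.  (t=3,i=6, bit24=0)
  nb #.###: next=.  (t=0,i=14, bit23=0)
  nb #.##.: next=#  (t=4,i=10, bit22=1)
  nb #.#.#: next=#  (t=2,i=4, bit21=1)
  nb #.#..: next=.  (t=1,i=7, bit20=0)
  nb #..##: next=.  (t=0,i=3, bit19=0)
  nb #..#.: next=#  (t=0,i=0, bit18=1)
  nb #...#: next=.  (t=1,i=9, bit17=0)
  nb #....: next=.  (t=2,i=12, bit16=0)
  nb .####: next=#  (t=0,i=5, bit15=1)
  nb .###.: next=#  (t=0,i=11, bit14=1)
  nb .##.#: next=.  (t=1,i=16, bit13=0)
  nb .##..: next=.  (t=1,i=12, bit12=0)
  nb .#.##: next=#  (t=4,i=9, bit11=1)
  nb .#.#.: next=#  (t=1,i=6, bit10=1)
  nb .#..#: next=#  (t=0,i=2, bit9=1)
  nb .#...: next=.  (t=1,i=8, bit8=0)
  nb ..###: next=.  (t=0,i=4, bit7=0)
  nb ..##.: next=.  (t=1,i=11, bit6=0)
  nb ..#.#: next=.  (t=1,i=5, bit5=0)
  nb ..#..: next=#  (t=0,i=1, bit4=1)
  nb ...##: next=#  (t=1,i=10, bit3=1)
  nb ...#.: next=.  (t=2,i=9, bit2=0)
  nb ....#: next=#  (t=2,i=17, bit1=1)
  nb .....: next=#  (t=2,i=13, bit0=1)
  bits 10110100011001001100111000011011 = 3026505243

3026505243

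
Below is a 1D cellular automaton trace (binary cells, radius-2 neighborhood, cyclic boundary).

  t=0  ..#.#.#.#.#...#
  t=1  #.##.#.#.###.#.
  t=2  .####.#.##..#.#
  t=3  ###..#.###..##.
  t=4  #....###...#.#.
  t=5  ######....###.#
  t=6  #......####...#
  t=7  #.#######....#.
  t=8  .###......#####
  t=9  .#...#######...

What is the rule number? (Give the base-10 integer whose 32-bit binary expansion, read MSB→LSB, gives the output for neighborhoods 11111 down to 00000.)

  nb #####: next=.  (t=5,i=1, bit31=0)
  nb ####.: next=.  (t=2,i=3, bit30=0)
  nb ###.#: next=.  (t=1,i=11, bit29=0)
  nb ###..: next=.  (t=3,i=2, bit28=0)
  nb ##.##: next=.  (t=3,i=14, bit27=0)
  nb ##.#.: next=#  (t=1,i=4, bit26=1)
  nb ##..#: next=.  (t=2,i=10, bit25=0)
  nb ##...: next=.  (t=4,i=8, bit24=0)
  nb #.###: next=#  (t=1,i=9, bit23=1)
  nb #.##.: next=#  (t=1,i=2, bit22=1)
  nb #.#.#: next=.  (t=0,i=4, bit21=0)
  nb #.#..: next=#  (t=0,i=10, bit20=1)
  nb #..##: next=#  (t=3,i=11, bit19=1)
  nb #..#.: next=.  (t=0,i=1, bit18=0)
  nb #...#: next=.  (t=0,i=12, bit17=0)
  nb #....: next=#  (t=4,i=2, bit16=1)
  nb .####: next=#  (t=2,i=2, bit15=1)
  nb .###.: next=.  (t=1,i=10, bit14=0)
  nb .##.#: next=#  (t=1,i=3, bit13=1)
  nb .##..: next=#  (t=2,i=9, bit12=1)
  nb .#.##: next=#  (t=1,i=1, bit11=1)
  nb .#.#.: next=#  (t=0,i=3, bit10=1)
  nb .#..#: next=#  (t=0,i=0, bit9=1)
  nb .#...: next=#  (t=0,i=11, bit8=1)
  nb ..###: next=#  (t=4,i=5, bit7=1)
  nb ..##.: next=.  (t=3,i=12, bit6=0)
  nb ..#.#: next=#  (t=0,i=2, bit5=1)
  nb ..#..: next=.  (t=0,i=14, bit4=0)
  nb ...##: next=#  (t=4,i=4, bit3=1)
  nb ...#.: next=#  (t=0,i=13, bit2=1)
  nb ....#: next=#  (t=4,i=3, bit1=1)
  nb .....: next=#  (t=6,i=3, bit0=1)
  bits 00000100110110011011111110101111 = 81379247

81379247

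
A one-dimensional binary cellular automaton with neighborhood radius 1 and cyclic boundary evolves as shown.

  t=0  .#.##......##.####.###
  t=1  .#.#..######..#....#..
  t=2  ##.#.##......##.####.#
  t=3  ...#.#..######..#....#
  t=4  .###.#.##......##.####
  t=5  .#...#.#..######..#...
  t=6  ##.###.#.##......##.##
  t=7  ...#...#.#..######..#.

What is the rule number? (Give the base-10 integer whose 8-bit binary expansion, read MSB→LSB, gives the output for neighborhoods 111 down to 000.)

15

  [7] ### => .  t=0,i=15
  [6] ##. => .  t=0,i=4
  [5] #.# => .  t=0,i=0
  [4] #.. => .  t=0,i=5
  [3] .## => #  t=0,i=3
  [2] .#. => #  t=0,i=1
  [1] ..# => #  t=0,i=10
  [0] ... => #  t=0,i=6
  bits 00001111 = 15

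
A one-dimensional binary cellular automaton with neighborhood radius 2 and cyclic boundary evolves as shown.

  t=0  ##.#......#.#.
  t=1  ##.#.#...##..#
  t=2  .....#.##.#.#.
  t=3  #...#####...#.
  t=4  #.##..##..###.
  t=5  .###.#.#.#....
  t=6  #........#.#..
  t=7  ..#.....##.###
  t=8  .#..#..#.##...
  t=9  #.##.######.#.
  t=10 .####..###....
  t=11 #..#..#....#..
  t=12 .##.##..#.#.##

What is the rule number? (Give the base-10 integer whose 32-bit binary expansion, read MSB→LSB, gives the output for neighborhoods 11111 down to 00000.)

3361684012

  [31] ##### => #  t=3,i=6
  [30] ####. => #  t=3,i=7
  [29] ###.# => .  t=1,i=1
  [28] ###.. => .  t=3,i=8
  [27] ##.## => #  t=7,i=10
  [26] ##.#. => .  t=0,i=2
  [25] ##..# => .  t=1,i=11
  [24] ##... => .  t=3,i=9
  [23] #.### => .  t=7,i=11
  [22] #.##. => #  t=0,i=0
  [21] #.#.# => .  t=0,i=12
  [20] #.#.. => #  t=0,i=3
  [19] #..## => #  t=1,i=12
  [18] #..#. => #  t=6,i=13
  [17] #...# => #  t=1,i=7
  [16] #.... => #  t=0,i=5
  [15] .#### => .  t=3,i=5
  [14] .###. => .  t=1,i=0
  [13] .##.# => #  t=0,i=1
  [12] .##.. => #  t=1,i=10
  [11] .#.## => #  t=0,i=13
  [10] .#.#. => .  t=0,i=11
  [9] .#..# => #  t=6,i=12
  [8] .#... => .  t=0,i=4
  [7] ..### => .  t=1,i=13
  [6] ..##. => .  t=1,i=9
  [5] ..#.# => #  t=0,i=10
  [4] ..#.. => .  t=6,i=0
  [3] ...## => #  t=1,i=8
  [2] ...#. => #  t=0,i=9
  [1] ....# => .  t=0,i=8
  [0] ..... => .  t=0,i=6
  bits 11001000010111110011101000101100 = 3361684012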